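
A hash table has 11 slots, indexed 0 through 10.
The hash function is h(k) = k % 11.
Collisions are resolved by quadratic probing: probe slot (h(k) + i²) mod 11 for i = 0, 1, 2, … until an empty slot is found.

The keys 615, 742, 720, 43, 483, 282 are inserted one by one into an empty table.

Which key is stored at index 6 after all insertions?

615 hashes to 10; slot 10 is free → place at 10.
742 hashes to 5; slot 5 is free → place at 5.
720 hashes to 5; 5 taken → place at 6.
43 hashes to 10; 10 taken → place at 0.
483 hashes to 10; 10,0 taken → place at 3.
282 hashes to 7; slot 7 is free → place at 7.
Table: [43, ∅, ∅, 483, ∅, 742, 720, 282, ∅, ∅, 615]

720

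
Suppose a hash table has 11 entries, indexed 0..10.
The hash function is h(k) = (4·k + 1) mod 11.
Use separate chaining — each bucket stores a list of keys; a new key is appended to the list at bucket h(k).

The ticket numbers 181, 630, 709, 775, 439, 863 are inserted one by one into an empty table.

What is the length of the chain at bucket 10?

4

Insert 181: h=10, bucket 10 empty → new chain.
Insert 630: h=2, bucket 2 empty → new chain.
Insert 709: h=10, bucket 10 nonempty → append to chain.
Insert 775: h=10, bucket 10 nonempty → append to chain.
Insert 439: h=8, bucket 8 empty → new chain.
Insert 863: h=10, bucket 10 nonempty → append to chain.
Final buckets:
0: ∅
1: ∅
2: 630
3: ∅
4: ∅
5: ∅
6: ∅
7: ∅
8: 439
9: ∅
10: 181 -> 709 -> 775 -> 863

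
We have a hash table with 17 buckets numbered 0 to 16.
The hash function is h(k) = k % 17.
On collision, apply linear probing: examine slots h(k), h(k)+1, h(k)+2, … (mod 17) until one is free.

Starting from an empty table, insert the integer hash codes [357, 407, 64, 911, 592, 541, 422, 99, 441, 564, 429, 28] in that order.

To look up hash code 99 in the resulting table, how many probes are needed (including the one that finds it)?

6

Insert 357: h=0, slot 0 empty -> index 0.
Insert 407: h=16, slot 16 empty -> index 16.
Insert 64: h=13, slot 13 empty -> index 13.
Insert 911: h=10, slot 10 empty -> index 10.
Insert 592: h=14, slot 14 empty -> index 14.
Insert 541: h=14, slot 14 occupied -> index 15.
Insert 422: h=14, slots 14,15,16,0 occupied -> index 1.
Insert 99: h=14, slots 14,15,16,0,1 occupied -> index 2.
Insert 441: h=16, slots 16,0,1,2 occupied -> index 3.
Insert 564: h=3, slot 3 occupied -> index 4.
Insert 429: h=4, slot 4 occupied -> index 5.
Insert 28: h=11, slot 11 empty -> index 11.
Table: [357, 422, 99, 441, 564, 429, ., ., ., ., 911, 28, ., 64, 592, 541, 407]
Lookup 99: h=14, probe 14,15,16,0,1,2 → found at 2.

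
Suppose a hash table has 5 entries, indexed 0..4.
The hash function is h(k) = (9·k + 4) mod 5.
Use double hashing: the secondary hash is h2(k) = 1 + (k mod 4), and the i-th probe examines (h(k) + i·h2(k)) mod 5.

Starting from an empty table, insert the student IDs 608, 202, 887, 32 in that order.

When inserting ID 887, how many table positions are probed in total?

608: h=1 → slot 1
202: h=2 → slot 2
887: h=2, h2=4, probe 2,1,0 → slot 0
32: h=2, h2=1, probe 2,3 → slot 3
Table: [887, 608, 202, 32, ∅]

3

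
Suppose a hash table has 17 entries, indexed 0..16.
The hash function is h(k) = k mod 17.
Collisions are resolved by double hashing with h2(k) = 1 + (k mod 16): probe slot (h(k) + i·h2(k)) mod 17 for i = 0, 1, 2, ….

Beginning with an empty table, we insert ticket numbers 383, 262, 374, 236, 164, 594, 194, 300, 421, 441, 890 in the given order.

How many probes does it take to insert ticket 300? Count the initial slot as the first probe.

383: h=9 => slot 9
262: h=7 => slot 7
374: h=0 => slot 0
236: h=15 => slot 15
164: h=11 => slot 11
594: h=16 => slot 16
194: h=7, h2=3, probe 7,10 => slot 10
300: h=11, h2=13, probe 11,7,3 => slot 3
421: h=13 => slot 13
441: h=16, h2=10, probe 16,9,2 => slot 2
890: h=6 => slot 6
Table: [374, ∅, 441, 300, ∅, ∅, 890, 262, ∅, 383, 194, 164, ∅, 421, ∅, 236, 594]

3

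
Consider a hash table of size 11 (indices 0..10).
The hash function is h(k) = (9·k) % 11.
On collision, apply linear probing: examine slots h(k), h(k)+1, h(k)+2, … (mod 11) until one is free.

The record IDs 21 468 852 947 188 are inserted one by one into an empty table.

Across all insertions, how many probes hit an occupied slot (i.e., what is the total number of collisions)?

2

21 hashes to 2; slot 2 is free => place at 2.
468 hashes to 10; slot 10 is free => place at 10.
852 hashes to 1; slot 1 is free => place at 1.
947 hashes to 9; slot 9 is free => place at 9.
188 hashes to 9; 9,10 taken => place at 0.
Table: [188, 852, 21, ∅, ∅, ∅, ∅, ∅, ∅, 947, 468]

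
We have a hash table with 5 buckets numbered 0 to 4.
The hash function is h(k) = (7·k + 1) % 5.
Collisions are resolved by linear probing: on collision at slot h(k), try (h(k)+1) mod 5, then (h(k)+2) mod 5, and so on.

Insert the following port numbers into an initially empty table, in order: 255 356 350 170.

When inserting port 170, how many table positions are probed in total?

255 hashes to 1; slot 1 is free => place at 1.
356 hashes to 3; slot 3 is free => place at 3.
350 hashes to 1; 1 taken => place at 2.
170 hashes to 1; 1,2,3 taken => place at 4.
Table: [_, 255, 350, 356, 170]

4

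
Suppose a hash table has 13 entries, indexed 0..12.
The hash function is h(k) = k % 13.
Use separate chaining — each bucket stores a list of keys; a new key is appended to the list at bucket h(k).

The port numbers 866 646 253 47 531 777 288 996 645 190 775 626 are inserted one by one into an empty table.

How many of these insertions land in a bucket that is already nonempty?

Insert 866: h=8, bucket 8 empty → new chain.
Insert 646: h=9, bucket 9 empty → new chain.
Insert 253: h=6, bucket 6 empty → new chain.
Insert 47: h=8, bucket 8 nonempty → append to chain.
Insert 531: h=11, bucket 11 empty → new chain.
Insert 777: h=10, bucket 10 empty → new chain.
Insert 288: h=2, bucket 2 empty → new chain.
Insert 996: h=8, bucket 8 nonempty → append to chain.
Insert 645: h=8, bucket 8 nonempty → append to chain.
Insert 190: h=8, bucket 8 nonempty → append to chain.
Insert 775: h=8, bucket 8 nonempty → append to chain.
Insert 626: h=2, bucket 2 nonempty → append to chain.
Final buckets:
0: —
1: —
2: 288 -> 626
3: —
4: —
5: —
6: 253
7: —
8: 866 -> 47 -> 996 -> 645 -> 190 -> 775
9: 646
10: 777
11: 531
12: —

6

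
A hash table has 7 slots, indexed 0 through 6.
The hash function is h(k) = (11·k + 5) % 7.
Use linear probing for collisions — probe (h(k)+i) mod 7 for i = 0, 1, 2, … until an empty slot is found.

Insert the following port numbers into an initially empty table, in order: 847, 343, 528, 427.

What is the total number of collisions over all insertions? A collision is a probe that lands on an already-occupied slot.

3

847 hashes to 5; slot 5 is free => place at 5.
343 hashes to 5; 5 taken => place at 6.
528 hashes to 3; slot 3 is free => place at 3.
427 hashes to 5; 5,6 taken => place at 0.
Table: [427, ∅, ∅, 528, ∅, 847, 343]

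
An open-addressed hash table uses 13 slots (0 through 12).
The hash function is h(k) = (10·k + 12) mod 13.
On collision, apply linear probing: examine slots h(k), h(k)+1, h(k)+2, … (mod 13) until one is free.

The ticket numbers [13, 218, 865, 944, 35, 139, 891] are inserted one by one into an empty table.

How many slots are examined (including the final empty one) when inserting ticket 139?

3

Insert 13: h=12, slot 12 empty => index 12.
Insert 218: h=8, slot 8 empty => index 8.
Insert 865: h=4, slot 4 empty => index 4.
Insert 944: h=1, slot 1 empty => index 1.
Insert 35: h=11, slot 11 empty => index 11.
Insert 139: h=11, slots 11,12 occupied => index 0.
Insert 891: h=4, slot 4 occupied => index 5.
Table: [139, 944, -, -, 865, 891, -, -, 218, -, -, 35, 13]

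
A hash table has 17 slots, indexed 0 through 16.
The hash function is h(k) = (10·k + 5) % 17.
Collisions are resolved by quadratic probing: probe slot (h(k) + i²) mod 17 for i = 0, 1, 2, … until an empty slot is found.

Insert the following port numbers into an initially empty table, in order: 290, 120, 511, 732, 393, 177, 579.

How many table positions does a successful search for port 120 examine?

2

Insert 290: h=15, slot 15 empty => index 15.
Insert 120: h=15, slot 15 occupied => index 16.
Insert 511: h=15, slots 15,16 occupied => index 2.
Insert 732: h=15, slots 15,16,2 occupied => index 7.
Insert 393: h=8, slot 8 empty => index 8.
Insert 177: h=7, slots 7,8 occupied => index 11.
Insert 579: h=15, slots 15,16,2,7 occupied => index 14.
Table: [—, —, 511, —, —, —, —, 732, 393, —, —, 177, —, —, 579, 290, 120]
Lookup 120: h=15, probe 15,16 → found at 16.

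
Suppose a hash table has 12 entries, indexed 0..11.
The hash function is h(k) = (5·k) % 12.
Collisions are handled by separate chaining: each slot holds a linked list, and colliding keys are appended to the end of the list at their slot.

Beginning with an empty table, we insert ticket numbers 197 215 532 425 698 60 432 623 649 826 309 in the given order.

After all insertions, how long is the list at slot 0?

197 → bucket 1
215 → bucket 7
532 → bucket 8
425 → bucket 1 (collision)
698 → bucket 10
60 → bucket 0
432 → bucket 0 (collision)
623 → bucket 7 (collision)
649 → bucket 5
826 → bucket 2
309 → bucket 9
Final buckets:
0: 60 -> 432
1: 197 -> 425
2: 826
3: ∅
4: ∅
5: 649
6: ∅
7: 215 -> 623
8: 532
9: 309
10: 698
11: ∅

2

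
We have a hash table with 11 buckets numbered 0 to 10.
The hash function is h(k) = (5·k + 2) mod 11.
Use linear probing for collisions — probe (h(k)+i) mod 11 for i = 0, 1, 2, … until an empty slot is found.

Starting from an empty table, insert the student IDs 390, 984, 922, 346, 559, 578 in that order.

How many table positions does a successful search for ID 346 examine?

390 hashes to 5; slot 5 is free => place at 5.
984 hashes to 5; 5 taken => place at 6.
922 hashes to 3; slot 3 is free => place at 3.
346 hashes to 5; 5,6 taken => place at 7.
559 hashes to 3; 3 taken => place at 4.
578 hashes to 10; slot 10 is free => place at 10.
Table: [∅, ∅, ∅, 922, 559, 390, 984, 346, ∅, ∅, 578]
Lookup 346: h=5, probe 5,6,7 → found at 7.

3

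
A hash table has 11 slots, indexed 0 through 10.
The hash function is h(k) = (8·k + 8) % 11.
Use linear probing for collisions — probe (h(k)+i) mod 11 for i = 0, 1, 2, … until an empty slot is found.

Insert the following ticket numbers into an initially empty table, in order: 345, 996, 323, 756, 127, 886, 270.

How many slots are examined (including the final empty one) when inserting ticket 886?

Insert 345: h=7, slot 7 empty → index 7.
Insert 996: h=1, slot 1 empty → index 1.
Insert 323: h=7, slot 7 occupied → index 8.
Insert 756: h=6, slot 6 empty → index 6.
Insert 127: h=1, slot 1 occupied → index 2.
Insert 886: h=1, slots 1,2 occupied → index 3.
Insert 270: h=1, slots 1,2,3 occupied → index 4.
Table: [∅, 996, 127, 886, 270, ∅, 756, 345, 323, ∅, ∅]

3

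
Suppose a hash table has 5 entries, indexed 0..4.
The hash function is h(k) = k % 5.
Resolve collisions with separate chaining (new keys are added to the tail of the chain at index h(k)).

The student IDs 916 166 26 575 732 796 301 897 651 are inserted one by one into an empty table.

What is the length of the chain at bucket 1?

916 -> bucket 1
166 -> bucket 1 (collision)
26 -> bucket 1 (collision)
575 -> bucket 0
732 -> bucket 2
796 -> bucket 1 (collision)
301 -> bucket 1 (collision)
897 -> bucket 2 (collision)
651 -> bucket 1 (collision)
Final buckets:
0: 575
1: 916 -> 166 -> 26 -> 796 -> 301 -> 651
2: 732 -> 897
3: _
4: _

6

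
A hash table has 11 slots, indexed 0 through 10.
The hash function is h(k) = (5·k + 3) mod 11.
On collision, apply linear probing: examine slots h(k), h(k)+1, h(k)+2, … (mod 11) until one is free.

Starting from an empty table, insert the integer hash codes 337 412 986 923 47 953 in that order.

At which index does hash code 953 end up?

337: h=5 => slot 5
412: h=6 => slot 6
986: h=5, probe 5,6,7 => slot 7
923: h=9 => slot 9
47: h=7, probe 7,8 => slot 8
953: h=5, probe 5,6,7,8,9,10 => slot 10
Table: [-, -, -, -, -, 337, 412, 986, 47, 923, 953]

10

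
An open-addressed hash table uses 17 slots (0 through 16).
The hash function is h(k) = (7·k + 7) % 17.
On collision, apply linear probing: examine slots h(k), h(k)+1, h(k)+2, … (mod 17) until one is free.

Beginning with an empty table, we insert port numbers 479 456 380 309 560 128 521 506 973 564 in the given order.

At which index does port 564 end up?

14

479 hashes to 11; slot 11 is free => place at 11.
456 hashes to 3; slot 3 is free => place at 3.
380 hashes to 15; slot 15 is free => place at 15.
309 hashes to 11; 11 taken => place at 12.
560 hashes to 0; slot 0 is free => place at 0.
128 hashes to 2; slot 2 is free => place at 2.
521 hashes to 16; slot 16 is free => place at 16.
506 hashes to 13; slot 13 is free => place at 13.
973 hashes to 1; slot 1 is free => place at 1.
564 hashes to 11; 11,12,13 taken => place at 14.
Table: [560, 973, 128, 456, ∅, ∅, ∅, ∅, ∅, ∅, ∅, 479, 309, 506, 564, 380, 521]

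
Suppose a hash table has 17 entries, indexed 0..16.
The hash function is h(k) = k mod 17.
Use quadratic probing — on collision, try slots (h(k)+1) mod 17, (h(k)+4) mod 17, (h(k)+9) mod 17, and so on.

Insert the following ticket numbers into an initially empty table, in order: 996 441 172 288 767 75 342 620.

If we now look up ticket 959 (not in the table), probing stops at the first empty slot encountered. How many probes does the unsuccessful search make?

996: h=10 => slot 10
441: h=16 => slot 16
172: h=2 => slot 2
288: h=16, probe 16,0 => slot 0
767: h=2, probe 2,3 => slot 3
75: h=7 => slot 7
342: h=2, probe 2,3,6 => slot 6
620: h=8 => slot 8
Table: [288, -, 172, 767, -, -, 342, 75, 620, -, 996, -, -, -, -, -, 441]
Lookup 959: h=7, probe 7,8,11 → slot 11 empty, not found.

3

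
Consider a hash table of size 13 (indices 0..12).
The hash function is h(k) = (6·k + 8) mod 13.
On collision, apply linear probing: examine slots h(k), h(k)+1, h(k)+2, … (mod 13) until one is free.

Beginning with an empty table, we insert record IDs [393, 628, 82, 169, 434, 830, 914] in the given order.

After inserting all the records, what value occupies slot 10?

Insert 393: h=0, slot 0 empty => index 0.
Insert 628: h=6, slot 6 empty => index 6.
Insert 82: h=6, slot 6 occupied => index 7.
Insert 169: h=8, slot 8 empty => index 8.
Insert 434: h=12, slot 12 empty => index 12.
Insert 830: h=9, slot 9 empty => index 9.
Insert 914: h=6, slots 6,7,8,9 occupied => index 10.
Table: [393, ∅, ∅, ∅, ∅, ∅, 628, 82, 169, 830, 914, ∅, 434]

914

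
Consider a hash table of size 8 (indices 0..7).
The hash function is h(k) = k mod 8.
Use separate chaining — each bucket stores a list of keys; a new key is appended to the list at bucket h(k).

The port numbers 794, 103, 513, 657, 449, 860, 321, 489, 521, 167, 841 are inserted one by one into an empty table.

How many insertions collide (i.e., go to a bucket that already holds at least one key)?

794 -> bucket 2
103 -> bucket 7
513 -> bucket 1
657 -> bucket 1 (collision)
449 -> bucket 1 (collision)
860 -> bucket 4
321 -> bucket 1 (collision)
489 -> bucket 1 (collision)
521 -> bucket 1 (collision)
167 -> bucket 7 (collision)
841 -> bucket 1 (collision)
Final buckets:
0: _
1: 513 -> 657 -> 449 -> 321 -> 489 -> 521 -> 841
2: 794
3: _
4: 860
5: _
6: _
7: 103 -> 167

7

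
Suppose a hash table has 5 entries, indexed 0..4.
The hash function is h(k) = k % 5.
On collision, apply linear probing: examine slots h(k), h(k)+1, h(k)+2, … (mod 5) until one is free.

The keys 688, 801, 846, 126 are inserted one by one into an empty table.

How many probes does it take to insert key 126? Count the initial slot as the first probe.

4

688 hashes to 3; slot 3 is free → place at 3.
801 hashes to 1; slot 1 is free → place at 1.
846 hashes to 1; 1 taken → place at 2.
126 hashes to 1; 1,2,3 taken → place at 4.
Table: [—, 801, 846, 688, 126]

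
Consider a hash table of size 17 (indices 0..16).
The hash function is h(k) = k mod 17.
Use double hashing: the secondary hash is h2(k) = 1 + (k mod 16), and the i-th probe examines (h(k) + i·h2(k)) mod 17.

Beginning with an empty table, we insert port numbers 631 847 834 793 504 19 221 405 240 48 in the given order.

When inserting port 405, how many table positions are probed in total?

631 hashes to 2; slot 2 is free => place at 2.
847 hashes to 14; slot 14 is free => place at 14.
834 hashes to 1; slot 1 is free => place at 1.
793 hashes to 11; slot 11 is free => place at 11.
504 hashes to 11, h2=9; 11 taken => place at 3.
19 hashes to 2, h2=4; 2 taken => place at 6.
221 hashes to 0; slot 0 is free => place at 0.
405 hashes to 14, h2=6; 14,3 taken => place at 9.
240 hashes to 2, h2=1; 2,3 taken => place at 4.
48 hashes to 14, h2=1; 14 taken => place at 15.
Table: [221, 834, 631, 504, 240, ∅, 19, ∅, ∅, 405, ∅, 793, ∅, ∅, 847, 48, ∅]

3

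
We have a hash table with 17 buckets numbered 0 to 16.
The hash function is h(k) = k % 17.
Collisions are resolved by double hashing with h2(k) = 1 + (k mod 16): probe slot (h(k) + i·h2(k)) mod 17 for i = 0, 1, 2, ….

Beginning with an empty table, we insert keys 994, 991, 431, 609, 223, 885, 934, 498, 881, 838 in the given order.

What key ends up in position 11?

498

994: h=8 -> slot 8
991: h=5 -> slot 5
431: h=6 -> slot 6
609: h=14 -> slot 14
223: h=2 -> slot 2
885: h=1 -> slot 1
934: h=16 -> slot 16
498: h=5, h2=3, probe 5,8,11 -> slot 11
881: h=14, h2=2, probe 14,16,1,3 -> slot 3
838: h=5, h2=7, probe 5,12 -> slot 12
Table: [., 885, 223, 881, ., 991, 431, ., 994, ., ., 498, 838, ., 609, ., 934]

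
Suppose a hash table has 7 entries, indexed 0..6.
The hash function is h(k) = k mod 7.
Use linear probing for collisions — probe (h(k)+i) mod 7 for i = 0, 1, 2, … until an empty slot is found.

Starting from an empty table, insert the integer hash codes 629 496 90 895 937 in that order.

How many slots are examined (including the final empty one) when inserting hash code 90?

Insert 629: h=6, slot 6 empty -> index 6.
Insert 496: h=6, slot 6 occupied -> index 0.
Insert 90: h=6, slots 6,0 occupied -> index 1.
Insert 895: h=6, slots 6,0,1 occupied -> index 2.
Insert 937: h=6, slots 6,0,1,2 occupied -> index 3.
Table: [496, 90, 895, 937, —, —, 629]

3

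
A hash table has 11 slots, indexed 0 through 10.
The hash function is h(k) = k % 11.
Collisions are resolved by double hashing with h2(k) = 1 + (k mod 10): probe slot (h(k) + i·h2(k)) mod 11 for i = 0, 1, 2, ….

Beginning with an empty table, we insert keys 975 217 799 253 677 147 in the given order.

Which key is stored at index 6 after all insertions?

799

975 hashes to 7; slot 7 is free -> place at 7.
217 hashes to 8; slot 8 is free -> place at 8.
799 hashes to 7, h2=10; 7 taken -> place at 6.
253 hashes to 0; slot 0 is free -> place at 0.
677 hashes to 6, h2=8; 6 taken -> place at 3.
147 hashes to 4; slot 4 is free -> place at 4.
Table: [253, ∅, ∅, 677, 147, ∅, 799, 975, 217, ∅, ∅]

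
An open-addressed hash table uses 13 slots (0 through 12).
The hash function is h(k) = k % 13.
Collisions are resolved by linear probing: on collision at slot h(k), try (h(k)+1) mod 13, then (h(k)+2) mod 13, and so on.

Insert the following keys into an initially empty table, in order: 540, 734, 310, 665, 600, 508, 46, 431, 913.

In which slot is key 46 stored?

8

540: h=7 -> slot 7
734: h=6 -> slot 6
310: h=11 -> slot 11
665: h=2 -> slot 2
600: h=2, probe 2,3 -> slot 3
508: h=1 -> slot 1
46: h=7, probe 7,8 -> slot 8
431: h=2, probe 2,3,4 -> slot 4
913: h=3, probe 3,4,5 -> slot 5
Table: [—, 508, 665, 600, 431, 913, 734, 540, 46, —, —, 310, —]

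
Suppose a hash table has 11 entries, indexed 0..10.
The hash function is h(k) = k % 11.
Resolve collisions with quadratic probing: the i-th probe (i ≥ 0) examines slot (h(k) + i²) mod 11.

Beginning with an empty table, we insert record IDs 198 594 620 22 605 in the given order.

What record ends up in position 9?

Insert 198: h=0, slot 0 empty -> index 0.
Insert 594: h=0, slot 0 occupied -> index 1.
Insert 620: h=4, slot 4 empty -> index 4.
Insert 22: h=0, slots 0,1,4 occupied -> index 9.
Insert 605: h=0, slots 0,1,4,9 occupied -> index 5.
Table: [198, 594, —, —, 620, 605, —, —, —, 22, —]

22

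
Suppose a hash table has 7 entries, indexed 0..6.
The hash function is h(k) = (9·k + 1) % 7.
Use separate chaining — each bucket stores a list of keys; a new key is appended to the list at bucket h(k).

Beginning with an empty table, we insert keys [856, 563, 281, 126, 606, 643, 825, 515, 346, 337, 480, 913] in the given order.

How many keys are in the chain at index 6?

2

Insert 856: h=5, bucket 5 empty → new chain.
Insert 563: h=0, bucket 0 empty → new chain.
Insert 281: h=3, bucket 3 empty → new chain.
Insert 126: h=1, bucket 1 empty → new chain.
Insert 606: h=2, bucket 2 empty → new chain.
Insert 643: h=6, bucket 6 empty → new chain.
Insert 825: h=6, bucket 6 nonempty → append to chain.
Insert 515: h=2, bucket 2 nonempty → append to chain.
Insert 346: h=0, bucket 0 nonempty → append to chain.
Insert 337: h=3, bucket 3 nonempty → append to chain.
Insert 480: h=2, bucket 2 nonempty → append to chain.
Insert 913: h=0, bucket 0 nonempty → append to chain.
Final buckets:
0: 563 -> 346 -> 913
1: 126
2: 606 -> 515 -> 480
3: 281 -> 337
4: _
5: 856
6: 643 -> 825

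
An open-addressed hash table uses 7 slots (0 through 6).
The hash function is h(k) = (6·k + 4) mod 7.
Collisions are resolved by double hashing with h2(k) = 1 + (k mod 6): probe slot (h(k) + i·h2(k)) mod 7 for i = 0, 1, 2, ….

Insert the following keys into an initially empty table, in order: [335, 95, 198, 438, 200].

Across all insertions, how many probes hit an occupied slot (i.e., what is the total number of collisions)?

2

Insert 335: h=5, slot 5 empty -> index 5.
Insert 95: h=0, slot 0 empty -> index 0.
Insert 198: h=2, slot 2 empty -> index 2.
Insert 438: h=0, h2=1, slot 0 occupied -> index 1.
Insert 200: h=0, h2=3, slot 0 occupied -> index 3.
Table: [95, 438, 198, 200, ., 335, .]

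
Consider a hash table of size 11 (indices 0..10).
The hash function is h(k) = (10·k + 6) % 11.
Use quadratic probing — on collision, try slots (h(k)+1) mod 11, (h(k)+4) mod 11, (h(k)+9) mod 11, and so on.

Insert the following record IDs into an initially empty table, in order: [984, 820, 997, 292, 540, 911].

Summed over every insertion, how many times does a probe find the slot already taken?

2

984: h=1 → slot 1
820: h=0 → slot 0
997: h=10 → slot 10
292: h=0, probe 0,1,4 → slot 4
540: h=5 → slot 5
911: h=8 → slot 8
Table: [820, 984, ., ., 292, 540, ., ., 911, ., 997]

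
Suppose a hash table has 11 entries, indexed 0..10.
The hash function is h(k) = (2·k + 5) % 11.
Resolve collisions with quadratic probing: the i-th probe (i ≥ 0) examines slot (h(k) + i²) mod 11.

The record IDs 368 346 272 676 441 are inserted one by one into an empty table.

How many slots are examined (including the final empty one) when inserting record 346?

2

368: h=4 → slot 4
346: h=4, probe 4,5 → slot 5
272: h=10 → slot 10
676: h=4, probe 4,5,8 → slot 8
441: h=7 → slot 7
Table: [-, -, -, -, 368, 346, -, 441, 676, -, 272]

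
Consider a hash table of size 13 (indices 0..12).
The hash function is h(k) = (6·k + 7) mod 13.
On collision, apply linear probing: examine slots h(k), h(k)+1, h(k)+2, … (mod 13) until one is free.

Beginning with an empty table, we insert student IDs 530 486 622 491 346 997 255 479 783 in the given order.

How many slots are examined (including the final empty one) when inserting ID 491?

2

530 hashes to 2; slot 2 is free => place at 2.
486 hashes to 11; slot 11 is free => place at 11.
622 hashes to 8; slot 8 is free => place at 8.
491 hashes to 2; 2 taken => place at 3.
346 hashes to 3; 3 taken => place at 4.
997 hashes to 9; slot 9 is free => place at 9.
255 hashes to 3; 3,4 taken => place at 5.
479 hashes to 8; 8,9 taken => place at 10.
783 hashes to 12; slot 12 is free => place at 12.
Table: [-, -, 530, 491, 346, 255, -, -, 622, 997, 479, 486, 783]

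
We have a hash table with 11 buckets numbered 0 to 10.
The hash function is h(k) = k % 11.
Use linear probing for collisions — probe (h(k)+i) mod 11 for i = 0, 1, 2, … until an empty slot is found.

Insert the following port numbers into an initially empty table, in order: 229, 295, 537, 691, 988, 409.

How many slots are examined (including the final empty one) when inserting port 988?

5

229: h=9 -> slot 9
295: h=9, probe 9,10 -> slot 10
537: h=9, probe 9,10,0 -> slot 0
691: h=9, probe 9,10,0,1 -> slot 1
988: h=9, probe 9,10,0,1,2 -> slot 2
409: h=2, probe 2,3 -> slot 3
Table: [537, 691, 988, 409, ., ., ., ., ., 229, 295]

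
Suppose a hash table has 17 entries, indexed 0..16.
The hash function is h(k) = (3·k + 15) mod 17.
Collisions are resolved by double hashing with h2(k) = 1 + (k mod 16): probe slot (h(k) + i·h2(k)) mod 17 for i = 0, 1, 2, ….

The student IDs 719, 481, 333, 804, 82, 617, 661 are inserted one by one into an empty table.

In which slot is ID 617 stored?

16

Insert 719: h=13, slot 13 empty => index 13.
Insert 481: h=13, h2=2, slot 13 occupied => index 15.
Insert 333: h=11, slot 11 empty => index 11.
Insert 804: h=13, h2=5, slot 13 occupied => index 1.
Insert 82: h=6, slot 6 empty => index 6.
Insert 617: h=13, h2=10, slots 13,6 occupied => index 16.
Insert 661: h=9, slot 9 empty => index 9.
Table: [_, 804, _, _, _, _, 82, _, _, 661, _, 333, _, 719, _, 481, 617]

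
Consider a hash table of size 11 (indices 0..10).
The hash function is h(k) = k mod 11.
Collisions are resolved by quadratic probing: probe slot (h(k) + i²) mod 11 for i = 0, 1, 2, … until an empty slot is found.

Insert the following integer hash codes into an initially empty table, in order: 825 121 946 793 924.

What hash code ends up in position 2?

793

Insert 825: h=0, slot 0 empty -> index 0.
Insert 121: h=0, slot 0 occupied -> index 1.
Insert 946: h=0, slots 0,1 occupied -> index 4.
Insert 793: h=1, slot 1 occupied -> index 2.
Insert 924: h=0, slots 0,1,4 occupied -> index 9.
Table: [825, 121, 793, ., 946, ., ., ., ., 924, .]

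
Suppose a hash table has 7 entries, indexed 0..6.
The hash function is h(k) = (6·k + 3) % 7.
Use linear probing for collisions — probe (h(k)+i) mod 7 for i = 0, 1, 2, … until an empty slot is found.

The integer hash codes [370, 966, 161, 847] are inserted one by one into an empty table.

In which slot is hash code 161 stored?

5

370 hashes to 4; slot 4 is free => place at 4.
966 hashes to 3; slot 3 is free => place at 3.
161 hashes to 3; 3,4 taken => place at 5.
847 hashes to 3; 3,4,5 taken => place at 6.
Table: [_, _, _, 966, 370, 161, 847]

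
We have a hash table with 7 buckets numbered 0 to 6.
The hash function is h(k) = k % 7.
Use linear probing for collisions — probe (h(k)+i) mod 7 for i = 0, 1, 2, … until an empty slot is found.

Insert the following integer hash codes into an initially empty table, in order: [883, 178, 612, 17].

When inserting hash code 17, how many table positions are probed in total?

3

883: h=1 -> slot 1
178: h=3 -> slot 3
612: h=3, probe 3,4 -> slot 4
17: h=3, probe 3,4,5 -> slot 5
Table: [—, 883, —, 178, 612, 17, —]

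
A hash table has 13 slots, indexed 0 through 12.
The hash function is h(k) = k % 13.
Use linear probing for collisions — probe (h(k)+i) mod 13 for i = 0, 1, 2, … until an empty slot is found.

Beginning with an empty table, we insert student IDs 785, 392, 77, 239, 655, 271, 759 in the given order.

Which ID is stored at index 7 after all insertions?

Insert 785: h=5, slot 5 empty → index 5.
Insert 392: h=2, slot 2 empty → index 2.
Insert 77: h=12, slot 12 empty → index 12.
Insert 239: h=5, slot 5 occupied → index 6.
Insert 655: h=5, slots 5,6 occupied → index 7.
Insert 271: h=11, slot 11 empty → index 11.
Insert 759: h=5, slots 5,6,7 occupied → index 8.
Table: [—, —, 392, —, —, 785, 239, 655, 759, —, —, 271, 77]

655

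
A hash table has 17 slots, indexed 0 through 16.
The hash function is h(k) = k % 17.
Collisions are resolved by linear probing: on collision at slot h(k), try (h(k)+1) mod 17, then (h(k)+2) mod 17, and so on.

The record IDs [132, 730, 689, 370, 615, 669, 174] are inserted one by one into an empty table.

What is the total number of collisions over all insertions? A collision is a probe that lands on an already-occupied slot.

Insert 132: h=13, slot 13 empty → index 13.
Insert 730: h=16, slot 16 empty → index 16.
Insert 689: h=9, slot 9 empty → index 9.
Insert 370: h=13, slot 13 occupied → index 14.
Insert 615: h=3, slot 3 empty → index 3.
Insert 669: h=6, slot 6 empty → index 6.
Insert 174: h=4, slot 4 empty → index 4.
Table: [_, _, _, 615, 174, _, 669, _, _, 689, _, _, _, 132, 370, _, 730]

1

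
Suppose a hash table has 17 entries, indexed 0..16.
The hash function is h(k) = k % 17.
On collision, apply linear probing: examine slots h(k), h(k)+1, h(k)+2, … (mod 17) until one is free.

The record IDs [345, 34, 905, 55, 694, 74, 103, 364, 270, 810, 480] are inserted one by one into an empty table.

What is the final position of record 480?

9

Insert 345: h=5, slot 5 empty => index 5.
Insert 34: h=0, slot 0 empty => index 0.
Insert 905: h=4, slot 4 empty => index 4.
Insert 55: h=4, slots 4,5 occupied => index 6.
Insert 694: h=14, slot 14 empty => index 14.
Insert 74: h=6, slot 6 occupied => index 7.
Insert 103: h=1, slot 1 empty => index 1.
Insert 364: h=7, slot 7 occupied => index 8.
Insert 270: h=15, slot 15 empty => index 15.
Insert 810: h=11, slot 11 empty => index 11.
Insert 480: h=4, slots 4,5,6,7,8 occupied => index 9.
Table: [34, 103, ., ., 905, 345, 55, 74, 364, 480, ., 810, ., ., 694, 270, .]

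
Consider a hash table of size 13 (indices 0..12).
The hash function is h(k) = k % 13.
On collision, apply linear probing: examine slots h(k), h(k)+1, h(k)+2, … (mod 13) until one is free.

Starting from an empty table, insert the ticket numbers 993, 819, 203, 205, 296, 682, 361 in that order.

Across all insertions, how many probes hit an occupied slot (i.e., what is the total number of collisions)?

3

993: h=5 => slot 5
819: h=0 => slot 0
203: h=8 => slot 8
205: h=10 => slot 10
296: h=10, probe 10,11 => slot 11
682: h=6 => slot 6
361: h=10, probe 10,11,12 => slot 12
Table: [819, ∅, ∅, ∅, ∅, 993, 682, ∅, 203, ∅, 205, 296, 361]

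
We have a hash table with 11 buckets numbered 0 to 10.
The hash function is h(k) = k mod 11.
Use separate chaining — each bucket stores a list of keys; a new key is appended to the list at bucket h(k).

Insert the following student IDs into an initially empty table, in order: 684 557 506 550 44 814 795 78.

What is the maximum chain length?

684 → bucket 2
557 → bucket 7
506 → bucket 0
550 → bucket 0 (collision)
44 → bucket 0 (collision)
814 → bucket 0 (collision)
795 → bucket 3
78 → bucket 1
Final buckets:
0: 506 -> 550 -> 44 -> 814
1: 78
2: 684
3: 795
4: _
5: _
6: _
7: 557
8: _
9: _
10: _

4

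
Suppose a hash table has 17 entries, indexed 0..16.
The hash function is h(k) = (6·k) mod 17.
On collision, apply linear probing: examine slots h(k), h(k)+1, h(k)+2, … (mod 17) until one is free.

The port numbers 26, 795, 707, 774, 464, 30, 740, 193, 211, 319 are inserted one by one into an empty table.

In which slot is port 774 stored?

Insert 26: h=3, slot 3 empty -> index 3.
Insert 795: h=10, slot 10 empty -> index 10.
Insert 707: h=9, slot 9 empty -> index 9.
Insert 774: h=3, slot 3 occupied -> index 4.
Insert 464: h=13, slot 13 empty -> index 13.
Insert 30: h=10, slot 10 occupied -> index 11.
Insert 740: h=3, slots 3,4 occupied -> index 5.
Insert 193: h=2, slot 2 empty -> index 2.
Insert 211: h=8, slot 8 empty -> index 8.
Insert 319: h=10, slots 10,11 occupied -> index 12.
Table: [—, —, 193, 26, 774, 740, —, —, 211, 707, 795, 30, 319, 464, —, —, —]

4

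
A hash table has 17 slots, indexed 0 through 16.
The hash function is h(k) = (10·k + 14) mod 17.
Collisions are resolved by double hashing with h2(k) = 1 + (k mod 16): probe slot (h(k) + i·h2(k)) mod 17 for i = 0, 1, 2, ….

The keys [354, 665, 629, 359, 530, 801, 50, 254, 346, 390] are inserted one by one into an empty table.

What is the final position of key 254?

15

354 hashes to 1; slot 1 is free → place at 1.
665 hashes to 0; slot 0 is free → place at 0.
629 hashes to 14; slot 14 is free → place at 14.
359 hashes to 0, h2=8; 0 taken → place at 8.
530 hashes to 10; slot 10 is free → place at 10.
801 hashes to 0, h2=2; 0 taken → place at 2.
50 hashes to 4; slot 4 is free → place at 4.
254 hashes to 4, h2=15; 4,2,0 taken → place at 15.
346 hashes to 6; slot 6 is free → place at 6.
390 hashes to 4, h2=7; 4 taken → place at 11.
Table: [665, 354, 801, ., 50, ., 346, ., 359, ., 530, 390, ., ., 629, 254, .]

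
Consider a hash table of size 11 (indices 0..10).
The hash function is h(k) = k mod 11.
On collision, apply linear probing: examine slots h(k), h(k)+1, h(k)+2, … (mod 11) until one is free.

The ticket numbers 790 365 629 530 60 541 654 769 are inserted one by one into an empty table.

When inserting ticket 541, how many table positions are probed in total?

Insert 790: h=9, slot 9 empty => index 9.
Insert 365: h=2, slot 2 empty => index 2.
Insert 629: h=2, slot 2 occupied => index 3.
Insert 530: h=2, slots 2,3 occupied => index 4.
Insert 60: h=5, slot 5 empty => index 5.
Insert 541: h=2, slots 2,3,4,5 occupied => index 6.
Insert 654: h=5, slots 5,6 occupied => index 7.
Insert 769: h=10, slot 10 empty => index 10.
Table: [_, _, 365, 629, 530, 60, 541, 654, _, 790, 769]

5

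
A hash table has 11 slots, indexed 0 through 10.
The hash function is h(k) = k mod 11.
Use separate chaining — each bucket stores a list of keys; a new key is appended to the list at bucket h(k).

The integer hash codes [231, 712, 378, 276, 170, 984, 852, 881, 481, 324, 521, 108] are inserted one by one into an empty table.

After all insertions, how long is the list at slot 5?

231 → bucket 0
712 → bucket 8
378 → bucket 4
276 → bucket 1
170 → bucket 5
984 → bucket 5 (collision)
852 → bucket 5 (collision)
881 → bucket 1 (collision)
481 → bucket 8 (collision)
324 → bucket 5 (collision)
521 → bucket 4 (collision)
108 → bucket 9
Final buckets:
0: 231
1: 276 -> 881
2: .
3: .
4: 378 -> 521
5: 170 -> 984 -> 852 -> 324
6: .
7: .
8: 712 -> 481
9: 108
10: .

4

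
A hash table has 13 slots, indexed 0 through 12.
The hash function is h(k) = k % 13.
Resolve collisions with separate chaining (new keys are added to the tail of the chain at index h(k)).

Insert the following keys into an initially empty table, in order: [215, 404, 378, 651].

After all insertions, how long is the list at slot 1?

Insert 215: h=7, bucket 7 empty → new chain.
Insert 404: h=1, bucket 1 empty → new chain.
Insert 378: h=1, bucket 1 nonempty → append to chain.
Insert 651: h=1, bucket 1 nonempty → append to chain.
Final buckets:
0: —
1: 404 -> 378 -> 651
2: —
3: —
4: —
5: —
6: —
7: 215
8: —
9: —
10: —
11: —
12: —

3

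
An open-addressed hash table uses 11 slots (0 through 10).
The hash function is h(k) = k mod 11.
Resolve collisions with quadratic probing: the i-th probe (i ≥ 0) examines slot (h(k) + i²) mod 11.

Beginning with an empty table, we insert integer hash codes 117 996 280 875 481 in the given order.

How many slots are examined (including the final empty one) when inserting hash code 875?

117 hashes to 7; slot 7 is free → place at 7.
996 hashes to 6; slot 6 is free → place at 6.
280 hashes to 5; slot 5 is free → place at 5.
875 hashes to 6; 6,7 taken → place at 10.
481 hashes to 8; slot 8 is free → place at 8.
Table: [., ., ., ., ., 280, 996, 117, 481, ., 875]

3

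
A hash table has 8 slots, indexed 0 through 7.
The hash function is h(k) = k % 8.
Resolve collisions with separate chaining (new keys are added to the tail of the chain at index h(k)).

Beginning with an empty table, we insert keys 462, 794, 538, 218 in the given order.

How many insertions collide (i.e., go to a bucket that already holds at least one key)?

Insert 462: h=6, bucket 6 empty -> new chain.
Insert 794: h=2, bucket 2 empty -> new chain.
Insert 538: h=2, bucket 2 nonempty -> append to chain.
Insert 218: h=2, bucket 2 nonempty -> append to chain.
Final buckets:
0: —
1: —
2: 794 -> 538 -> 218
3: —
4: —
5: —
6: 462
7: —

2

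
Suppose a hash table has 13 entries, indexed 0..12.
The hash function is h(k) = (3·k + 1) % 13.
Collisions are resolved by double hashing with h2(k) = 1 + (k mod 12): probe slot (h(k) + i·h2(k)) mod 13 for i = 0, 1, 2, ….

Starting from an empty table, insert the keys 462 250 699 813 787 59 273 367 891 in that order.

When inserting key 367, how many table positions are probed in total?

3

462 hashes to 9; slot 9 is free → place at 9.
250 hashes to 10; slot 10 is free → place at 10.
699 hashes to 5; slot 5 is free → place at 5.
813 hashes to 9, h2=10; 9 taken → place at 6.
787 hashes to 9, h2=8; 9 taken → place at 4.
59 hashes to 9, h2=12; 9 taken → place at 8.
273 hashes to 1; slot 1 is free → place at 1.
367 hashes to 10, h2=8; 10,5 taken → place at 0.
891 hashes to 9, h2=4; 9,0,4,8 taken → place at 12.
Table: [367, 273, -, -, 787, 699, 813, -, 59, 462, 250, -, 891]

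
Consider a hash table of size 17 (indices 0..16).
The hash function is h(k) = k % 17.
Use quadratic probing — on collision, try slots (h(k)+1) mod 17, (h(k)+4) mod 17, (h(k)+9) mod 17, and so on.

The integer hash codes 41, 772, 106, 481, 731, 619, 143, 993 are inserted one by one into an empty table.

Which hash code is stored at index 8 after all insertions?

Insert 41: h=7, slot 7 empty => index 7.
Insert 772: h=7, slot 7 occupied => index 8.
Insert 106: h=4, slot 4 empty => index 4.
Insert 481: h=5, slot 5 empty => index 5.
Insert 731: h=0, slot 0 empty => index 0.
Insert 619: h=7, slots 7,8 occupied => index 11.
Insert 143: h=7, slots 7,8,11 occupied => index 16.
Insert 993: h=7, slots 7,8,11,16 occupied => index 6.
Table: [731, ∅, ∅, ∅, 106, 481, 993, 41, 772, ∅, ∅, 619, ∅, ∅, ∅, ∅, 143]

772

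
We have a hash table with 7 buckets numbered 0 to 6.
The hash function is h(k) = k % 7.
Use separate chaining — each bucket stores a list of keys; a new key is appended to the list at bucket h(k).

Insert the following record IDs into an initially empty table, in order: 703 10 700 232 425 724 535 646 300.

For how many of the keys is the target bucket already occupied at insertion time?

3

Insert 703: h=3, bucket 3 empty → new chain.
Insert 10: h=3, bucket 3 nonempty → append to chain.
Insert 700: h=0, bucket 0 empty → new chain.
Insert 232: h=1, bucket 1 empty → new chain.
Insert 425: h=5, bucket 5 empty → new chain.
Insert 724: h=3, bucket 3 nonempty → append to chain.
Insert 535: h=3, bucket 3 nonempty → append to chain.
Insert 646: h=2, bucket 2 empty → new chain.
Insert 300: h=6, bucket 6 empty → new chain.
Final buckets:
0: 700
1: 232
2: 646
3: 703 -> 10 -> 724 -> 535
4: -
5: 425
6: 300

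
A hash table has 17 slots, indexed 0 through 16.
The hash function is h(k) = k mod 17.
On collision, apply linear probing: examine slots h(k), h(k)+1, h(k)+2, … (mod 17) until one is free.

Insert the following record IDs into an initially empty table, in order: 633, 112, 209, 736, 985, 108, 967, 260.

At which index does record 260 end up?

Insert 633: h=4, slot 4 empty → index 4.
Insert 112: h=10, slot 10 empty → index 10.
Insert 209: h=5, slot 5 empty → index 5.
Insert 736: h=5, slot 5 occupied → index 6.
Insert 985: h=16, slot 16 empty → index 16.
Insert 108: h=6, slot 6 occupied → index 7.
Insert 967: h=15, slot 15 empty → index 15.
Insert 260: h=5, slots 5,6,7 occupied → index 8.
Table: [-, -, -, -, 633, 209, 736, 108, 260, -, 112, -, -, -, -, 967, 985]

8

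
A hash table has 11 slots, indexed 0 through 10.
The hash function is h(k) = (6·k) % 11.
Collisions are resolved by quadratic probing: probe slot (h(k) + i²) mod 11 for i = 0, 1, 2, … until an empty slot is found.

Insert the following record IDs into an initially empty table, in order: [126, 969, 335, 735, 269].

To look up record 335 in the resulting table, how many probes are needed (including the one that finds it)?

2

126 hashes to 8; slot 8 is free => place at 8.
969 hashes to 6; slot 6 is free => place at 6.
335 hashes to 8; 8 taken => place at 9.
735 hashes to 10; slot 10 is free => place at 10.
269 hashes to 8; 8,9 taken => place at 1.
Table: [., 269, ., ., ., ., 969, ., 126, 335, 735]
Lookup 335: h=8, probe 8,9 → found at 9.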